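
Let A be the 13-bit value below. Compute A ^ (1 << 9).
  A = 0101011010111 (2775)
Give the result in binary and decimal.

Mask = 1 << 9 = 0001000000000
Bit 9 of A is 1; XOR with the mask flips it to 0.
  0101011010111
^ 0001000000000
---------------
  0100011010111

Answer: 0100011010111 (2263)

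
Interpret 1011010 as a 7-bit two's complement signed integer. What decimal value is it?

MSB is 1, so the value is negative. Find the magnitude:
1. Invert bits:  0100101
2. Add 1:        0100110  = 38
3. Apply sign:   -38

Answer: -38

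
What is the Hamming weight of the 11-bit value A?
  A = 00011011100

00011011100
1-bits at positions (from bit 0 = LSB): 2, 3, 4, 6, 7
Count = 5

Answer: 5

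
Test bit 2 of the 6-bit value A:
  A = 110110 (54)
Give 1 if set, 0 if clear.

Bit 2 is the 3rd from the right.
  110110
     ^
That bit is 1.

Answer: 1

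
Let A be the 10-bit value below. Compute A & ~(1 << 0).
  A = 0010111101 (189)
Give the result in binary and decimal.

Mask = ~(1 << 0) = 1111111110
Bit 0 of A is 1, so AND-ing with the mask clears it to 0.
  0010111101
& 1111111110
------------
  0010111100

Answer: 0010111100 (188)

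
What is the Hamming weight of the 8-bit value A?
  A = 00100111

00100111
1-bits at positions (from bit 0 = LSB): 0, 1, 2, 5
Count = 4

Answer: 4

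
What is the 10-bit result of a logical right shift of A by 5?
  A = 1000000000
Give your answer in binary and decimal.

Logical shift right by 5: drop the bottom 5 bit(s), prepend 5 zero(s) on the left.
  1000000000  ->  keep [10000], discard [00000], prepend 00000
= 0000010000

Answer: 0000010000 (16)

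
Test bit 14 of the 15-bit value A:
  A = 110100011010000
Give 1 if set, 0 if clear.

Bit 14 is the 15th from the right.
  110100011010000
  ^
That bit is 1.

Answer: 1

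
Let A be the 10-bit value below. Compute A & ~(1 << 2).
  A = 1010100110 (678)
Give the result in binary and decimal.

Mask = ~(1 << 2) = 1111111011
Bit 2 of A is 1, so AND-ing with the mask clears it to 0.
  1010100110
& 1111111011
------------
  1010100010

Answer: 1010100010 (674)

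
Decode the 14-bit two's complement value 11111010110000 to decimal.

MSB is 1, so the value is negative. Find the magnitude:
1. Invert bits:  00000101001111
2. Add 1:        00000101010000  = 336
3. Apply sign:   -336

Answer: -336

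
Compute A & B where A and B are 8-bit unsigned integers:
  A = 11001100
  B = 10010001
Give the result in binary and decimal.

Apply & to each column (1 only where both bits are 1):
  11001100
& 10010001
----------
  10000000

Answer: 10000000 (128)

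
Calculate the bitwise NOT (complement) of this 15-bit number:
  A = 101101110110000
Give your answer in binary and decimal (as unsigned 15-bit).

Flip each bit (0->1, 1->0):
  101101110110000
  010010001001111

Answer: 010010001001111 (9295)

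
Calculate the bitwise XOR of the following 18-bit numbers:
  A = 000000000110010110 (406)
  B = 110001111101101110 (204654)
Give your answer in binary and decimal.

Apply ^ to each column (1 where bits differ):
  000000000110010110
^ 110001111101101110
--------------------
  110001111011111000

Answer: 110001111011111000 (204536)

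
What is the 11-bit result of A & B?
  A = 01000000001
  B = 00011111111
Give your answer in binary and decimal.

Apply & to each column (1 only where both bits are 1):
  01000000001
& 00011111111
-------------
  00000000001

Answer: 00000000001 (1)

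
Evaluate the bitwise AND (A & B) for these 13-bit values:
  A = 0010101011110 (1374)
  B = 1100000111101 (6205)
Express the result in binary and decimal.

Apply & to each column (1 only where both bits are 1):
  0010101011110
& 1100000111101
---------------
  0000000011100

Answer: 0000000011100 (28)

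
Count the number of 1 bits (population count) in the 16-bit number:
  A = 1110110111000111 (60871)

1110110111000111
1-bits at positions (from bit 0 = LSB): 0, 1, 2, 6, 7, 8, 10, 11, 13, 14, 15
Count = 11

Answer: 11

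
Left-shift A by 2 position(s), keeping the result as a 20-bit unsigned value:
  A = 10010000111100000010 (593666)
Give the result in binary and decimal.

Shift left by 2: drop the top 2 bit(s), append 2 zero(s) on the right.
  10010000111100000010  ->  discard [10], keep [010000111100000010], append 00
= 01000011110000001000

Answer: 01000011110000001000 (277512)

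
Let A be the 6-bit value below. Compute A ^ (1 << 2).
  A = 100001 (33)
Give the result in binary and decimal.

Mask = 1 << 2 = 000100
Bit 2 of A is 0; XOR with the mask flips it to 1.
  100001
^ 000100
--------
  100101

Answer: 100101 (37)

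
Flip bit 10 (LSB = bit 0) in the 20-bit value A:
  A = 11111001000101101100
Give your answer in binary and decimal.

Mask = 1 << 10 = 00000000010000000000
Bit 10 of A is 0; XOR with the mask flips it to 1.
  11111001000101101100
^ 00000000010000000000
----------------------
  11111001010101101100

Answer: 11111001010101101100 (1021292)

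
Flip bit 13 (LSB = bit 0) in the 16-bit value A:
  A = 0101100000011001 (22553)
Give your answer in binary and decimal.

Mask = 1 << 13 = 0010000000000000
Bit 13 of A is 0; XOR with the mask flips it to 1.
  0101100000011001
^ 0010000000000000
------------------
  0111100000011001

Answer: 0111100000011001 (30745)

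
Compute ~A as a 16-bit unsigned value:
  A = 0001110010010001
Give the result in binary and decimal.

Flip each bit (0->1, 1->0):
  0001110010010001
  1110001101101110

Answer: 1110001101101110 (58222)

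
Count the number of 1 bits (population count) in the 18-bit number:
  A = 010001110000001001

010001110000001001
1-bits at positions (from bit 0 = LSB): 0, 3, 10, 11, 12, 16
Count = 6

Answer: 6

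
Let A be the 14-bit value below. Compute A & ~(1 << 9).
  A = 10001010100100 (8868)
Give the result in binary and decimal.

Mask = ~(1 << 9) = 11110111111111
Bit 9 of A is 1, so AND-ing with the mask clears it to 0.
  10001010100100
& 11110111111111
----------------
  10000010100100

Answer: 10000010100100 (8356)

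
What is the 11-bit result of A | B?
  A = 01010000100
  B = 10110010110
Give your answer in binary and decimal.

Apply | to each column (1 where either bit is 1):
  01010000100
| 10110010110
-------------
  11110010110

Answer: 11110010110 (1942)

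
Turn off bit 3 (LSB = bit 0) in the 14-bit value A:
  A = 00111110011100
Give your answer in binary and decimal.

Mask = ~(1 << 3) = 11111111110111
Bit 3 of A is 1, so AND-ing with the mask clears it to 0.
  00111110011100
& 11111111110111
----------------
  00111110010100

Answer: 00111110010100 (3988)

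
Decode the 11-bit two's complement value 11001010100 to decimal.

MSB is 1, so the value is negative. Find the magnitude:
1. Invert bits:  00110101011
2. Add 1:        00110101100  = 428
3. Apply sign:   -428

Answer: -428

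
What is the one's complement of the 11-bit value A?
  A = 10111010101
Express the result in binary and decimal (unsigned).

Flip each bit (0->1, 1->0):
  10111010101
  01000101010

Answer: 01000101010 (554)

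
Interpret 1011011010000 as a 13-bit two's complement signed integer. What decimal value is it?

MSB is 1, so the value is negative. Find the magnitude:
1. Invert bits:  0100100101111
2. Add 1:        0100100110000  = 2352
3. Apply sign:   -2352

Answer: -2352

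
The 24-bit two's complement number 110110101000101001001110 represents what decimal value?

MSB is 1, so the value is negative. Find the magnitude:
1. Invert bits:  001001010111010110110001
2. Add 1:        001001010111010110110010  = 2454962
3. Apply sign:   -2454962

Answer: -2454962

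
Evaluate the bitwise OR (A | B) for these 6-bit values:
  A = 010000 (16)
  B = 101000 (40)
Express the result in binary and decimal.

Apply | to each column (1 where either bit is 1):
  010000
| 101000
--------
  111000

Answer: 111000 (56)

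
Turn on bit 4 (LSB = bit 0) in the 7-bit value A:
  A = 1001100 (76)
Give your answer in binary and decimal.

Mask = 1 << 4 = 0010000
Bit 4 of A is 0, so OR-ing with the mask flips it to 1.
  1001100
| 0010000
---------
  1011100

Answer: 1011100 (92)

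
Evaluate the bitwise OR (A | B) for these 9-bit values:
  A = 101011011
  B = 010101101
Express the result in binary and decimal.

Apply | to each column (1 where either bit is 1):
  101011011
| 010101101
-----------
  111111111

Answer: 111111111 (511)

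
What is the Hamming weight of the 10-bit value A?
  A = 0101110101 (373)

0101110101
1-bits at positions (from bit 0 = LSB): 0, 2, 4, 5, 6, 8
Count = 6

Answer: 6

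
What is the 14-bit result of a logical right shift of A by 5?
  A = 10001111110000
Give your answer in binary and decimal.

Logical shift right by 5: drop the bottom 5 bit(s), prepend 5 zero(s) on the left.
  10001111110000  ->  keep [100011111], discard [10000], prepend 00000
= 00000100011111

Answer: 00000100011111 (287)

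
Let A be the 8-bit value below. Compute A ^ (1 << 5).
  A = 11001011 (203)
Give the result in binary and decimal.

Mask = 1 << 5 = 00100000
Bit 5 of A is 0; XOR with the mask flips it to 1.
  11001011
^ 00100000
----------
  11101011

Answer: 11101011 (235)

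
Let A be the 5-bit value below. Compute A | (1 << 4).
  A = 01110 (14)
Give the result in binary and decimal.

Mask = 1 << 4 = 10000
Bit 4 of A is 0, so OR-ing with the mask flips it to 1.
  01110
| 10000
-------
  11110

Answer: 11110 (30)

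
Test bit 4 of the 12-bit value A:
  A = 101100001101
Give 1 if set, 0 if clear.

Bit 4 is the 5th from the right.
  101100001101
         ^
That bit is 0.

Answer: 0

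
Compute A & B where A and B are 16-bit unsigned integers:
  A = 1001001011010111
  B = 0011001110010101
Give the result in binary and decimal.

Apply & to each column (1 only where both bits are 1):
  1001001011010111
& 0011001110010101
------------------
  0001001010010101

Answer: 0001001010010101 (4757)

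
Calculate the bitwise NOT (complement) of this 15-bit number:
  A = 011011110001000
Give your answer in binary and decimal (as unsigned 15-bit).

Flip each bit (0->1, 1->0):
  011011110001000
  100100001110111

Answer: 100100001110111 (18551)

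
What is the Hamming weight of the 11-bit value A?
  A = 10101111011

10101111011
1-bits at positions (from bit 0 = LSB): 0, 1, 3, 4, 5, 6, 8, 10
Count = 8

Answer: 8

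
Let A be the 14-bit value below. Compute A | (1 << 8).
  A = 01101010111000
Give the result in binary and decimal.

Mask = 1 << 8 = 00000100000000
Bit 8 of A is 0, so OR-ing with the mask flips it to 1.
  01101010111000
| 00000100000000
----------------
  01101110111000

Answer: 01101110111000 (7096)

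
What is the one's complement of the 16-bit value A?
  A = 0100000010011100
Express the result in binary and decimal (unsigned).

Flip each bit (0->1, 1->0):
  0100000010011100
  1011111101100011

Answer: 1011111101100011 (48995)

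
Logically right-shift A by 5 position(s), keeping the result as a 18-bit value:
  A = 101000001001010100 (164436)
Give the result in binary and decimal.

Logical shift right by 5: drop the bottom 5 bit(s), prepend 5 zero(s) on the left.
  101000001001010100  ->  keep [1010000010010], discard [10100], prepend 00000
= 000001010000010010

Answer: 000001010000010010 (5138)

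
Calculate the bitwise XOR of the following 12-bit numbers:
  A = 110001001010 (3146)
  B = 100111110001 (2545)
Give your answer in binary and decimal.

Apply ^ to each column (1 where bits differ):
  110001001010
^ 100111110001
--------------
  010110111011

Answer: 010110111011 (1467)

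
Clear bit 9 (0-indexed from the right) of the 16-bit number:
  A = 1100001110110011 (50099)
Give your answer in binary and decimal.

Mask = ~(1 << 9) = 1111110111111111
Bit 9 of A is 1, so AND-ing with the mask clears it to 0.
  1100001110110011
& 1111110111111111
------------------
  1100000110110011

Answer: 1100000110110011 (49587)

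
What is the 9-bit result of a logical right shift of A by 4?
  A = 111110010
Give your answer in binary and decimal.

Logical shift right by 4: drop the bottom 4 bit(s), prepend 4 zero(s) on the left.
  111110010  ->  keep [11111], discard [0010], prepend 0000
= 000011111

Answer: 000011111 (31)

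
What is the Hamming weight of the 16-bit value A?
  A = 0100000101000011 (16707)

0100000101000011
1-bits at positions (from bit 0 = LSB): 0, 1, 6, 8, 14
Count = 5

Answer: 5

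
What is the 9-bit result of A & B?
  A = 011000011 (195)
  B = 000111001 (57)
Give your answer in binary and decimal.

Apply & to each column (1 only where both bits are 1):
  011000011
& 000111001
-----------
  000000001

Answer: 000000001 (1)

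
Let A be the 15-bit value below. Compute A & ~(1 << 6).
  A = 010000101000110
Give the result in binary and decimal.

Mask = ~(1 << 6) = 111111110111111
Bit 6 of A is 1, so AND-ing with the mask clears it to 0.
  010000101000110
& 111111110111111
-----------------
  010000100000110

Answer: 010000100000110 (8454)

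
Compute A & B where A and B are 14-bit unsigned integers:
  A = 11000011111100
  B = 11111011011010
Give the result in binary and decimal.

Apply & to each column (1 only where both bits are 1):
  11000011111100
& 11111011011010
----------------
  11000011011000

Answer: 11000011011000 (12504)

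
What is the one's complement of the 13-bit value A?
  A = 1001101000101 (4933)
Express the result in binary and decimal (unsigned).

Flip each bit (0->1, 1->0):
  1001101000101
  0110010111010

Answer: 0110010111010 (3258)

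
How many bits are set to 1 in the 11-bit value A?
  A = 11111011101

11111011101
1-bits at positions (from bit 0 = LSB): 0, 2, 3, 4, 6, 7, 8, 9, 10
Count = 9

Answer: 9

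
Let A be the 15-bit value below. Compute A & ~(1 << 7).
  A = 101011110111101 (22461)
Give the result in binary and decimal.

Mask = ~(1 << 7) = 111111101111111
Bit 7 of A is 1, so AND-ing with the mask clears it to 0.
  101011110111101
& 111111101111111
-----------------
  101011100111101

Answer: 101011100111101 (22333)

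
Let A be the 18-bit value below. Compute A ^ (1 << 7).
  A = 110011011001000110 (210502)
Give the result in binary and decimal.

Mask = 1 << 7 = 000000000010000000
Bit 7 of A is 0; XOR with the mask flips it to 1.
  110011011001000110
^ 000000000010000000
--------------------
  110011011011000110

Answer: 110011011011000110 (210630)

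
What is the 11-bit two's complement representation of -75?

1. Binary of +75:  00001001011
2. Invert bits:     11110110100
3. Add 1:           11110110101

Answer: 11110110101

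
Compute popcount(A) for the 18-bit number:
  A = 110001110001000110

110001110001000110
1-bits at positions (from bit 0 = LSB): 1, 2, 6, 10, 11, 12, 16, 17
Count = 8

Answer: 8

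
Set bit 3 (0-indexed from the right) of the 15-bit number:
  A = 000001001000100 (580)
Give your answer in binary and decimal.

Mask = 1 << 3 = 000000000001000
Bit 3 of A is 0, so OR-ing with the mask flips it to 1.
  000001001000100
| 000000000001000
-----------------
  000001001001100

Answer: 000001001001100 (588)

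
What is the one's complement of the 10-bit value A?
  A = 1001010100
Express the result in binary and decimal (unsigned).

Flip each bit (0->1, 1->0):
  1001010100
  0110101011

Answer: 0110101011 (427)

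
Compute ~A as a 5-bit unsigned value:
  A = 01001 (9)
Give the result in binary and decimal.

Flip each bit (0->1, 1->0):
  01001
  10110

Answer: 10110 (22)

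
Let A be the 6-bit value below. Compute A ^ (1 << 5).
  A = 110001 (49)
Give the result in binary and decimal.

Mask = 1 << 5 = 100000
Bit 5 of A is 1; XOR with the mask flips it to 0.
  110001
^ 100000
--------
  010001

Answer: 010001 (17)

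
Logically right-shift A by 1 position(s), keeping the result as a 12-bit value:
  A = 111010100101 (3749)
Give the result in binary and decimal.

Logical shift right by 1: drop the bottom 1 bit(s), prepend 1 zero(s) on the left.
  111010100101  ->  keep [11101010010], discard [1], prepend 0
= 011101010010

Answer: 011101010010 (1874)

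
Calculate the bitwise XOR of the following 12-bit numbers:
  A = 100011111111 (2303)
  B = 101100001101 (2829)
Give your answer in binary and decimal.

Apply ^ to each column (1 where bits differ):
  100011111111
^ 101100001101
--------------
  001111110010

Answer: 001111110010 (1010)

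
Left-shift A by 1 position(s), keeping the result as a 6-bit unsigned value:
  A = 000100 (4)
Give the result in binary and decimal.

Shift left by 1: drop the top 1 bit(s), append 1 zero(s) on the right.
  000100  ->  discard [0], keep [00100], append 0
= 001000

Answer: 001000 (8)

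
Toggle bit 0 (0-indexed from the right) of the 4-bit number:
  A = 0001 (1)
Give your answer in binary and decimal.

Mask = 1 << 0 = 0001
Bit 0 of A is 1; XOR with the mask flips it to 0.
  0001
^ 0001
------
  0000

Answer: 0000 (0)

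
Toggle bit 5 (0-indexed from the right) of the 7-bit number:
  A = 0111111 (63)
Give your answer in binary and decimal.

Mask = 1 << 5 = 0100000
Bit 5 of A is 1; XOR with the mask flips it to 0.
  0111111
^ 0100000
---------
  0011111

Answer: 0011111 (31)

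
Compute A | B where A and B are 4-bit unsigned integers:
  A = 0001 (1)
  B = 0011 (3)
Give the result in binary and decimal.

Apply | to each column (1 where either bit is 1):
  0001
| 0011
------
  0011

Answer: 0011 (3)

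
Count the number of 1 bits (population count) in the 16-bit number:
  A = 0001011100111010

0001011100111010
1-bits at positions (from bit 0 = LSB): 1, 3, 4, 5, 8, 9, 10, 12
Count = 8

Answer: 8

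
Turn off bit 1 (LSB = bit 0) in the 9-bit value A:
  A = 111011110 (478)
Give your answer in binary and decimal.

Mask = ~(1 << 1) = 111111101
Bit 1 of A is 1, so AND-ing with the mask clears it to 0.
  111011110
& 111111101
-----------
  111011100

Answer: 111011100 (476)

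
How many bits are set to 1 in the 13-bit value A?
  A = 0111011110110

0111011110110
1-bits at positions (from bit 0 = LSB): 1, 2, 4, 5, 6, 7, 9, 10, 11
Count = 9

Answer: 9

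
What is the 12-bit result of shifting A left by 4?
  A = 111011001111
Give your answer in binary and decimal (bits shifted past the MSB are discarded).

Shift left by 4: drop the top 4 bit(s), append 4 zero(s) on the right.
  111011001111  ->  discard [1110], keep [11001111], append 0000
= 110011110000

Answer: 110011110000 (3312)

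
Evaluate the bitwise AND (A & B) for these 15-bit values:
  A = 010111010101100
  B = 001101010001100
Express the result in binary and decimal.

Apply & to each column (1 only where both bits are 1):
  010111010101100
& 001101010001100
-----------------
  000101010001100

Answer: 000101010001100 (2700)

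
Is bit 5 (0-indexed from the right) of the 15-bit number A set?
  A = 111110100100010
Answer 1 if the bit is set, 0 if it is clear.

Bit 5 is the 6th from the right.
  111110100100010
           ^
That bit is 1.

Answer: 1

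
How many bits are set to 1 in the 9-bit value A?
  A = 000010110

000010110
1-bits at positions (from bit 0 = LSB): 1, 2, 4
Count = 3

Answer: 3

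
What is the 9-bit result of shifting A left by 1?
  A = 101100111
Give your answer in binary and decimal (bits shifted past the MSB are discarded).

Shift left by 1: drop the top 1 bit(s), append 1 zero(s) on the right.
  101100111  ->  discard [1], keep [01100111], append 0
= 011001110

Answer: 011001110 (206)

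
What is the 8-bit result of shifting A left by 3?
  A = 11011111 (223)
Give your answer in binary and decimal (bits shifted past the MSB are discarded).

Shift left by 3: drop the top 3 bit(s), append 3 zero(s) on the right.
  11011111  ->  discard [110], keep [11111], append 000
= 11111000

Answer: 11111000 (248)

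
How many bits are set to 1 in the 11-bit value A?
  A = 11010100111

11010100111
1-bits at positions (from bit 0 = LSB): 0, 1, 2, 5, 7, 9, 10
Count = 7

Answer: 7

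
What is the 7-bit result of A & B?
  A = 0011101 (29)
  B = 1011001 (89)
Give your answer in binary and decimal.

Apply & to each column (1 only where both bits are 1):
  0011101
& 1011001
---------
  0011001

Answer: 0011001 (25)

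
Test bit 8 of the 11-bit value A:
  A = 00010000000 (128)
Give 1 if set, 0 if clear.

Bit 8 is the 9th from the right.
  00010000000
    ^
That bit is 0.

Answer: 0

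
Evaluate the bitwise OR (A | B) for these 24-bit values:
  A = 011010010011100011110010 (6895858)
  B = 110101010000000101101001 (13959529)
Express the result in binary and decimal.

Apply | to each column (1 where either bit is 1):
  011010010011100011110010
| 110101010000000101101001
--------------------------
  111111010011100111111011

Answer: 111111010011100111111011 (16595451)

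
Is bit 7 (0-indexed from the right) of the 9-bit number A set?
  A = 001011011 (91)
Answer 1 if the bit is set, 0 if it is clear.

Bit 7 is the 8th from the right.
  001011011
   ^
That bit is 0.

Answer: 0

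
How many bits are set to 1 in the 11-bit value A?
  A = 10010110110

10010110110
1-bits at positions (from bit 0 = LSB): 1, 2, 4, 5, 7, 10
Count = 6

Answer: 6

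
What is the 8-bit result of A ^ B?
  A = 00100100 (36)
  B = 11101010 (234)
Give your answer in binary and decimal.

Apply ^ to each column (1 where bits differ):
  00100100
^ 11101010
----------
  11001110

Answer: 11001110 (206)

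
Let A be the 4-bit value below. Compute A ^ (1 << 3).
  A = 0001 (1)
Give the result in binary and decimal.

Mask = 1 << 3 = 1000
Bit 3 of A is 0; XOR with the mask flips it to 1.
  0001
^ 1000
------
  1001

Answer: 1001 (9)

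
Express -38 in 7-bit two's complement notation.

1. Binary of +38:  0100110
2. Invert bits:     1011001
3. Add 1:           1011010

Answer: 1011010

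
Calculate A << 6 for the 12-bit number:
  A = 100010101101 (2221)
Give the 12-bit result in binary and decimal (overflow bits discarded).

Shift left by 6: drop the top 6 bit(s), append 6 zero(s) on the right.
  100010101101  ->  discard [100010], keep [101101], append 000000
= 101101000000

Answer: 101101000000 (2880)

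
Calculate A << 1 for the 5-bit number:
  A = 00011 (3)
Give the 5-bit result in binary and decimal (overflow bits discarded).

Shift left by 1: drop the top 1 bit(s), append 1 zero(s) on the right.
  00011  ->  discard [0], keep [0011], append 0
= 00110

Answer: 00110 (6)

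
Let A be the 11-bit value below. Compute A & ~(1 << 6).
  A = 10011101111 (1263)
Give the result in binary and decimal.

Mask = ~(1 << 6) = 11110111111
Bit 6 of A is 1, so AND-ing with the mask clears it to 0.
  10011101111
& 11110111111
-------------
  10010101111

Answer: 10010101111 (1199)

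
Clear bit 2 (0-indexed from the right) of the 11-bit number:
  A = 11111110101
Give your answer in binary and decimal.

Mask = ~(1 << 2) = 11111111011
Bit 2 of A is 1, so AND-ing with the mask clears it to 0.
  11111110101
& 11111111011
-------------
  11111110001

Answer: 11111110001 (2033)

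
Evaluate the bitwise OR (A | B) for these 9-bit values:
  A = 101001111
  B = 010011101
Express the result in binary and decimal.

Apply | to each column (1 where either bit is 1):
  101001111
| 010011101
-----------
  111011111

Answer: 111011111 (479)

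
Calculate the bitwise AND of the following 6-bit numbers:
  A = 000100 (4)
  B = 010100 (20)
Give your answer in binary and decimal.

Apply & to each column (1 only where both bits are 1):
  000100
& 010100
--------
  000100

Answer: 000100 (4)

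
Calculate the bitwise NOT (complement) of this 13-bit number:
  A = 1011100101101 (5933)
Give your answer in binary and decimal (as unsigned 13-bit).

Flip each bit (0->1, 1->0):
  1011100101101
  0100011010010

Answer: 0100011010010 (2258)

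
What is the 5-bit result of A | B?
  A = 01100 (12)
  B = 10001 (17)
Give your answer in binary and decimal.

Apply | to each column (1 where either bit is 1):
  01100
| 10001
-------
  11101

Answer: 11101 (29)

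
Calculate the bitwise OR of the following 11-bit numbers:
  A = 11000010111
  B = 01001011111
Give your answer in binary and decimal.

Apply | to each column (1 where either bit is 1):
  11000010111
| 01001011111
-------------
  11001011111

Answer: 11001011111 (1631)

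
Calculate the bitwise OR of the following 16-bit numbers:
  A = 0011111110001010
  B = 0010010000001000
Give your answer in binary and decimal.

Apply | to each column (1 where either bit is 1):
  0011111110001010
| 0010010000001000
------------------
  0011111110001010

Answer: 0011111110001010 (16266)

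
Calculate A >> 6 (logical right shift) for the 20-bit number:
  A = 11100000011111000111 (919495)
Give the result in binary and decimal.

Logical shift right by 6: drop the bottom 6 bit(s), prepend 6 zero(s) on the left.
  11100000011111000111  ->  keep [11100000011111], discard [000111], prepend 000000
= 00000011100000011111

Answer: 00000011100000011111 (14367)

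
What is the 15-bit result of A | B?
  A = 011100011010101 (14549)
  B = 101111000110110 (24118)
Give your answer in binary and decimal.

Apply | to each column (1 where either bit is 1):
  011100011010101
| 101111000110110
-----------------
  111111011110111

Answer: 111111011110111 (32503)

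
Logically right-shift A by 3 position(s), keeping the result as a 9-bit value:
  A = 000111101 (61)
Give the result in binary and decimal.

Logical shift right by 3: drop the bottom 3 bit(s), prepend 3 zero(s) on the left.
  000111101  ->  keep [000111], discard [101], prepend 000
= 000000111

Answer: 000000111 (7)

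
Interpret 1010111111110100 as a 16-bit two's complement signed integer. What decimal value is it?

MSB is 1, so the value is negative. Find the magnitude:
1. Invert bits:  0101000000001011
2. Add 1:        0101000000001100  = 20492
3. Apply sign:   -20492

Answer: -20492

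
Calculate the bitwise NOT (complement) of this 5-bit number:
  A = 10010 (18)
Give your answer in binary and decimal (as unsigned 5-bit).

Flip each bit (0->1, 1->0):
  10010
  01101

Answer: 01101 (13)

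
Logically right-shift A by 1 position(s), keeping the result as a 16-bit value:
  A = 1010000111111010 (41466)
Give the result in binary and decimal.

Logical shift right by 1: drop the bottom 1 bit(s), prepend 1 zero(s) on the left.
  1010000111111010  ->  keep [101000011111101], discard [0], prepend 0
= 0101000011111101

Answer: 0101000011111101 (20733)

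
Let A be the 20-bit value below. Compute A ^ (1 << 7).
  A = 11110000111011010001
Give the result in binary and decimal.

Mask = 1 << 7 = 00000000000010000000
Bit 7 of A is 1; XOR with the mask flips it to 0.
  11110000111011010001
^ 00000000000010000000
----------------------
  11110000111001010001

Answer: 11110000111001010001 (986705)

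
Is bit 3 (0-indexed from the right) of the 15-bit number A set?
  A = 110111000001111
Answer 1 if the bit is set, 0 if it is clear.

Bit 3 is the 4th from the right.
  110111000001111
             ^
That bit is 1.

Answer: 1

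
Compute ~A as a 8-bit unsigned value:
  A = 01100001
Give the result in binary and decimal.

Flip each bit (0->1, 1->0):
  01100001
  10011110

Answer: 10011110 (158)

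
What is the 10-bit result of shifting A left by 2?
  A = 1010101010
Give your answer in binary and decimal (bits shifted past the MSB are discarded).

Shift left by 2: drop the top 2 bit(s), append 2 zero(s) on the right.
  1010101010  ->  discard [10], keep [10101010], append 00
= 1010101000

Answer: 1010101000 (680)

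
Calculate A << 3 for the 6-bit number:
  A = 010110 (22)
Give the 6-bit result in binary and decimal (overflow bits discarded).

Shift left by 3: drop the top 3 bit(s), append 3 zero(s) on the right.
  010110  ->  discard [010], keep [110], append 000
= 110000

Answer: 110000 (48)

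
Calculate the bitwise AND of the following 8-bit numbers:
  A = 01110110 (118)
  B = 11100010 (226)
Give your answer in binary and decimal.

Apply & to each column (1 only where both bits are 1):
  01110110
& 11100010
----------
  01100010

Answer: 01100010 (98)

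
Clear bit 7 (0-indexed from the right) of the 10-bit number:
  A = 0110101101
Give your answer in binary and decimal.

Mask = ~(1 << 7) = 1101111111
Bit 7 of A is 1, so AND-ing with the mask clears it to 0.
  0110101101
& 1101111111
------------
  0100101101

Answer: 0100101101 (301)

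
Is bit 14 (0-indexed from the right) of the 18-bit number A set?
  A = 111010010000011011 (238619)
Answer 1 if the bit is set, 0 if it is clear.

Bit 14 is the 15th from the right.
  111010010000011011
     ^
That bit is 0.

Answer: 0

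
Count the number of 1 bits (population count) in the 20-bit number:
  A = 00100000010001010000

00100000010001010000
1-bits at positions (from bit 0 = LSB): 4, 6, 10, 17
Count = 4

Answer: 4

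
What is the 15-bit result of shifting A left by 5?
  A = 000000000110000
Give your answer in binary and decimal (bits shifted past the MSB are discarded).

Shift left by 5: drop the top 5 bit(s), append 5 zero(s) on the right.
  000000000110000  ->  discard [00000], keep [0000110000], append 00000
= 000011000000000

Answer: 000011000000000 (1536)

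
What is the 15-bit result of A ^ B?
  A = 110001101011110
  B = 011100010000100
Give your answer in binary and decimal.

Apply ^ to each column (1 where bits differ):
  110001101011110
^ 011100010000100
-----------------
  101101111011010

Answer: 101101111011010 (23514)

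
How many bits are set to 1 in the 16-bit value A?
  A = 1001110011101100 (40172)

1001110011101100
1-bits at positions (from bit 0 = LSB): 2, 3, 5, 6, 7, 10, 11, 12, 15
Count = 9

Answer: 9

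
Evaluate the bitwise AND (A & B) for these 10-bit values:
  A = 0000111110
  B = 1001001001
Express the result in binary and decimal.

Apply & to each column (1 only where both bits are 1):
  0000111110
& 1001001001
------------
  0000001000

Answer: 0000001000 (8)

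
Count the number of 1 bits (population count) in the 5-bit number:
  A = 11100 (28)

11100
1-bits at positions (from bit 0 = LSB): 2, 3, 4
Count = 3

Answer: 3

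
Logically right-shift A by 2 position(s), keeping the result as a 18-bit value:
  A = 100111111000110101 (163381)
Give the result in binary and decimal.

Logical shift right by 2: drop the bottom 2 bit(s), prepend 2 zero(s) on the left.
  100111111000110101  ->  keep [1001111110001101], discard [01], prepend 00
= 001001111110001101

Answer: 001001111110001101 (40845)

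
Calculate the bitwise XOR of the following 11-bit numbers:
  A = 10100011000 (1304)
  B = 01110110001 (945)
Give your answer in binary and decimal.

Apply ^ to each column (1 where bits differ):
  10100011000
^ 01110110001
-------------
  11010101001

Answer: 11010101001 (1705)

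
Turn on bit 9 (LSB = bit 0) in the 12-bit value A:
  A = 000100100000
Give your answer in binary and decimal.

Mask = 1 << 9 = 001000000000
Bit 9 of A is 0, so OR-ing with the mask flips it to 1.
  000100100000
| 001000000000
--------------
  001100100000

Answer: 001100100000 (800)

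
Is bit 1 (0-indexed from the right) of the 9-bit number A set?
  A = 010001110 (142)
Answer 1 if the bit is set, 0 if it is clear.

Bit 1 is the 2nd from the right.
  010001110
         ^
That bit is 1.

Answer: 1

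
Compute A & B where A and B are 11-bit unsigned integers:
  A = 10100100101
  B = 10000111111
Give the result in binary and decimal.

Apply & to each column (1 only where both bits are 1):
  10100100101
& 10000111111
-------------
  10000100101

Answer: 10000100101 (1061)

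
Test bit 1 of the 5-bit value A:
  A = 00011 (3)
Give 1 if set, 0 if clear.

Bit 1 is the 2nd from the right.
  00011
     ^
That bit is 1.

Answer: 1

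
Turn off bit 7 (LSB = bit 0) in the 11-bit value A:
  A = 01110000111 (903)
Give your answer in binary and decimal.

Mask = ~(1 << 7) = 11101111111
Bit 7 of A is 1, so AND-ing with the mask clears it to 0.
  01110000111
& 11101111111
-------------
  01100000111

Answer: 01100000111 (775)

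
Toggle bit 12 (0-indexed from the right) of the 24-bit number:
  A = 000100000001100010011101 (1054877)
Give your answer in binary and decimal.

Mask = 1 << 12 = 000000000001000000000000
Bit 12 of A is 1; XOR with the mask flips it to 0.
  000100000001100010011101
^ 000000000001000000000000
--------------------------
  000100000000100010011101

Answer: 000100000000100010011101 (1050781)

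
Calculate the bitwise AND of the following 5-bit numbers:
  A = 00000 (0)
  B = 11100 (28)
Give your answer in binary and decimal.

Apply & to each column (1 only where both bits are 1):
  00000
& 11100
-------
  00000

Answer: 00000 (0)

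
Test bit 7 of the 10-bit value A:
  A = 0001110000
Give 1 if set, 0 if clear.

Bit 7 is the 8th from the right.
  0001110000
    ^
That bit is 0.

Answer: 0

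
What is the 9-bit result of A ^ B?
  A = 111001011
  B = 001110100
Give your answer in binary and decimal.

Apply ^ to each column (1 where bits differ):
  111001011
^ 001110100
-----------
  110111111

Answer: 110111111 (447)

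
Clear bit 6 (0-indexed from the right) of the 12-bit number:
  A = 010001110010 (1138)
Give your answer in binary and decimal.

Mask = ~(1 << 6) = 111110111111
Bit 6 of A is 1, so AND-ing with the mask clears it to 0.
  010001110010
& 111110111111
--------------
  010000110010

Answer: 010000110010 (1074)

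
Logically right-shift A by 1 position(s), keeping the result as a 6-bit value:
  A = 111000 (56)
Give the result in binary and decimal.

Logical shift right by 1: drop the bottom 1 bit(s), prepend 1 zero(s) on the left.
  111000  ->  keep [11100], discard [0], prepend 0
= 011100

Answer: 011100 (28)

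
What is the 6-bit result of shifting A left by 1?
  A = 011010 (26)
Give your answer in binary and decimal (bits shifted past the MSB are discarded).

Shift left by 1: drop the top 1 bit(s), append 1 zero(s) on the right.
  011010  ->  discard [0], keep [11010], append 0
= 110100

Answer: 110100 (52)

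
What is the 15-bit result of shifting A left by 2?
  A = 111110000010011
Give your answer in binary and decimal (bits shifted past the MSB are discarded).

Shift left by 2: drop the top 2 bit(s), append 2 zero(s) on the right.
  111110000010011  ->  discard [11], keep [1110000010011], append 00
= 111000001001100

Answer: 111000001001100 (28748)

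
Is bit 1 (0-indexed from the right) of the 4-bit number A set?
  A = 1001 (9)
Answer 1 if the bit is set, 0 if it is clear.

Bit 1 is the 2nd from the right.
  1001
    ^
That bit is 0.

Answer: 0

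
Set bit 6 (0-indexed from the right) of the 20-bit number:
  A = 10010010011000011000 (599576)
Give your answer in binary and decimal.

Mask = 1 << 6 = 00000000000001000000
Bit 6 of A is 0, so OR-ing with the mask flips it to 1.
  10010010011000011000
| 00000000000001000000
----------------------
  10010010011001011000

Answer: 10010010011001011000 (599640)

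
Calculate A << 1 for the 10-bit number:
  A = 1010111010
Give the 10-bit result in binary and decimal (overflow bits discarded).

Shift left by 1: drop the top 1 bit(s), append 1 zero(s) on the right.
  1010111010  ->  discard [1], keep [010111010], append 0
= 0101110100

Answer: 0101110100 (372)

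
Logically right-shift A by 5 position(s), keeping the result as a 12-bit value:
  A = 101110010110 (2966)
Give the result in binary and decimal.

Logical shift right by 5: drop the bottom 5 bit(s), prepend 5 zero(s) on the left.
  101110010110  ->  keep [1011100], discard [10110], prepend 00000
= 000001011100

Answer: 000001011100 (92)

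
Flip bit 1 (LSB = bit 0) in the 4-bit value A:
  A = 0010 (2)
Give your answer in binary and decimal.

Mask = 1 << 1 = 0010
Bit 1 of A is 1; XOR with the mask flips it to 0.
  0010
^ 0010
------
  0000

Answer: 0000 (0)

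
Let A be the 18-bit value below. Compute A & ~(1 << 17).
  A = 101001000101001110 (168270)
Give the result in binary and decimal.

Mask = ~(1 << 17) = 011111111111111111
Bit 17 of A is 1, so AND-ing with the mask clears it to 0.
  101001000101001110
& 011111111111111111
--------------------
  001001000101001110

Answer: 001001000101001110 (37198)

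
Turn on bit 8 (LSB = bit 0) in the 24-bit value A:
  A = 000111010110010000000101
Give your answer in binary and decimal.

Mask = 1 << 8 = 000000000000000100000000
Bit 8 of A is 0, so OR-ing with the mask flips it to 1.
  000111010110010000000101
| 000000000000000100000000
--------------------------
  000111010110010100000101

Answer: 000111010110010100000101 (1926405)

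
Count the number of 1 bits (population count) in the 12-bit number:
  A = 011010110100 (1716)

011010110100
1-bits at positions (from bit 0 = LSB): 2, 4, 5, 7, 9, 10
Count = 6

Answer: 6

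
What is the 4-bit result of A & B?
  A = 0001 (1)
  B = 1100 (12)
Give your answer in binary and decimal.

Apply & to each column (1 only where both bits are 1):
  0001
& 1100
------
  0000

Answer: 0000 (0)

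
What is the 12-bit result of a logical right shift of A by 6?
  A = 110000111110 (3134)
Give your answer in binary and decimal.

Logical shift right by 6: drop the bottom 6 bit(s), prepend 6 zero(s) on the left.
  110000111110  ->  keep [110000], discard [111110], prepend 000000
= 000000110000

Answer: 000000110000 (48)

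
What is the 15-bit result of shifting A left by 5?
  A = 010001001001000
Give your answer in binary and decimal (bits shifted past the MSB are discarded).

Shift left by 5: drop the top 5 bit(s), append 5 zero(s) on the right.
  010001001001000  ->  discard [01000], keep [1001001000], append 00000
= 100100100000000

Answer: 100100100000000 (18688)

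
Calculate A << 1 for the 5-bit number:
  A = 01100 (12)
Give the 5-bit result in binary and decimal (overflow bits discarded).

Shift left by 1: drop the top 1 bit(s), append 1 zero(s) on the right.
  01100  ->  discard [0], keep [1100], append 0
= 11000

Answer: 11000 (24)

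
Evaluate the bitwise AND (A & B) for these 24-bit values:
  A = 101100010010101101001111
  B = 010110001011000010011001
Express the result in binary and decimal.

Apply & to each column (1 only where both bits are 1):
  101100010010101101001111
& 010110001011000010011001
--------------------------
  000100000010000000001001

Answer: 000100000010000000001001 (1056777)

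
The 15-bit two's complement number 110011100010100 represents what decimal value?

MSB is 1, so the value is negative. Find the magnitude:
1. Invert bits:  001100011101011
2. Add 1:        001100011101100  = 6380
3. Apply sign:   -6380

Answer: -6380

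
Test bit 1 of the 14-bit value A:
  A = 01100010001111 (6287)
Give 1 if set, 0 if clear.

Bit 1 is the 2nd from the right.
  01100010001111
              ^
That bit is 1.

Answer: 1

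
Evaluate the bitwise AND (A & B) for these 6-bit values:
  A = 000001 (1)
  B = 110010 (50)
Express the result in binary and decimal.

Apply & to each column (1 only where both bits are 1):
  000001
& 110010
--------
  000000

Answer: 000000 (0)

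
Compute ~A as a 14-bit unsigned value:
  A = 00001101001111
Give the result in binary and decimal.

Flip each bit (0->1, 1->0):
  00001101001111
  11110010110000

Answer: 11110010110000 (15536)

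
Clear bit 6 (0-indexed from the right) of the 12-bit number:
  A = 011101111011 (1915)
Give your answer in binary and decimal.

Mask = ~(1 << 6) = 111110111111
Bit 6 of A is 1, so AND-ing with the mask clears it to 0.
  011101111011
& 111110111111
--------------
  011100111011

Answer: 011100111011 (1851)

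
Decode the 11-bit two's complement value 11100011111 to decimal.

MSB is 1, so the value is negative. Find the magnitude:
1. Invert bits:  00011100000
2. Add 1:        00011100001  = 225
3. Apply sign:   -225

Answer: -225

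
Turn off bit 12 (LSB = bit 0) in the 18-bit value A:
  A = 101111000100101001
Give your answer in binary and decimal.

Mask = ~(1 << 12) = 111110111111111111
Bit 12 of A is 1, so AND-ing with the mask clears it to 0.
  101111000100101001
& 111110111111111111
--------------------
  101110000100101001

Answer: 101110000100101001 (188713)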